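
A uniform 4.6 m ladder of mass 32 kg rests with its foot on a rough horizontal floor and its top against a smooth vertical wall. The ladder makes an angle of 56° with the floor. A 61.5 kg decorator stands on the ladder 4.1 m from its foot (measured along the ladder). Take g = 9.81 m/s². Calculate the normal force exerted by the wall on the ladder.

N_wall ≈ 469 N

Torques about the foot: N_wall · 4.6 sin 56° = 32×9.81×2.3 cos 56° + 61.5×9.81×4.1 cos 56° → N_wall = 468.58 N.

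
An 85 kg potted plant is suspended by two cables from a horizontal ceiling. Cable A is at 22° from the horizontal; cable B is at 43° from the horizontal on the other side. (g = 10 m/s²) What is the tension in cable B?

Weight W = 85 × 10 = 850 N acts straight down.
Horizontal: T_A cos 22° = T_B cos 43°  →  T_A = 0.7888 T_B.
Vertical: T_A sin 22° + T_B sin 43° = 850.
Substituting the horizontal relation into the vertical equation gives 0.9775 T_B = 850, so T_B = 869.6 N.

T_B ≈ 870 N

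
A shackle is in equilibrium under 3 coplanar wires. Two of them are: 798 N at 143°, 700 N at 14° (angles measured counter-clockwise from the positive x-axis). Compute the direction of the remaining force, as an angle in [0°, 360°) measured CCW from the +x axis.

Sum the known components: ΣF_x = 41.9 N, ΣF_y = 649.6 N.
For equilibrium the remaining force must supply (−ΣF_x, −ΣF_y) = (-41.9, -649.6) N.
Magnitude = √((-41.9)² + (-649.6)²) = 650.9 N; direction = atan2(-649.6, -41.9) = 266.3°.

θ ≈ 266°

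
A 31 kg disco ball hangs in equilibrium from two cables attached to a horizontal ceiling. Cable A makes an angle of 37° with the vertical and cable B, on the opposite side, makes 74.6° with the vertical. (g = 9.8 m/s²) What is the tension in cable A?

T_A ≈ 315 N

Angles from the horizontal: cable A is 90° − 37° = 53°, cable B is 90° − 74.6° = 15.4°.
Weight W = 31 × 9.8 = 303.8 N acts straight down.
Horizontal: T_A cos 53° = T_B cos 15.4°  →  T_B = 0.6242 T_A.
Vertical: T_A sin 53° + T_B sin 15.4° = 303.8.
Substituting the horizontal relation into the vertical equation gives 0.9644 T_A = 303.8, so T_A = 315 N.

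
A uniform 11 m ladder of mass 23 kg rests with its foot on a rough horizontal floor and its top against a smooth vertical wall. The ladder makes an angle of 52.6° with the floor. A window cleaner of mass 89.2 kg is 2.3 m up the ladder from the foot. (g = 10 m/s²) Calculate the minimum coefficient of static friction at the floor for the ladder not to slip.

μ_min ≈ 0.205

ΣF_y = 0: N_floor = 23×10 + 89.2×10 = 1122 N.
Torques about the foot: N_wall · 11 sin 52.6° = 23×10×5.5 cos 52.6° + 89.2×10×2.3 cos 52.6° → N_wall = 230.52 N.
ΣF_x = 0: f_floor = N_wall = 230.52 N.
μ_min = f_floor / N_floor = 230.52 / 1122 = 0.2055.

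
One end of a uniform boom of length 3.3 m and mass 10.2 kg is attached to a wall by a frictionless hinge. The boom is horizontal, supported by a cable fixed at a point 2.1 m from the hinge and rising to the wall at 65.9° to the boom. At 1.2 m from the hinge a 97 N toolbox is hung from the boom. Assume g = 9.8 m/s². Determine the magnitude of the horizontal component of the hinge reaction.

Take torques about the hinge: T sin 65.9° · 2.1 = 10.2×9.8×1.65 + 97×1.2 = 281.33 N·m.
So T = 281.33 / (0.9128 × 2.1) = 146.76 N.
ΣF_x = 0: H_x = T cos 65.9° = 59.927 N.

H_x ≈ 59.9 N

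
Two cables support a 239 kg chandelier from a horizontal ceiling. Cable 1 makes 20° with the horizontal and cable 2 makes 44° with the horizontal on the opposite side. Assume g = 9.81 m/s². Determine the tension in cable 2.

T_2 ≈ 2450 N

Weight W = 239 × 9.81 = 2345 N acts straight down.
Horizontal: T_1 cos 20° = T_2 cos 44°  →  T_1 = 0.7655 T_2.
Vertical: T_1 sin 20° + T_2 sin 44° = 2345.
Substituting the horizontal relation into the vertical equation gives 0.9565 T_2 = 2345, so T_2 = 2451 N.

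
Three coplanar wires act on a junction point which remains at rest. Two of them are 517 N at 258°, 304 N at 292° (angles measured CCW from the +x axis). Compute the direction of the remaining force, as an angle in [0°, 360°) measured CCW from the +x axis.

Sum the known components: ΣF_x = 6.39 N, ΣF_y = -787.6 N.
For equilibrium the remaining force must supply (−ΣF_x, −ΣF_y) = (-6.39, 787.6) N.
Magnitude = √((-6.39)² + (787.6)²) = 787.6 N; direction = atan2(787.6, -6.39) = 90.5°.

θ ≈ 90.5°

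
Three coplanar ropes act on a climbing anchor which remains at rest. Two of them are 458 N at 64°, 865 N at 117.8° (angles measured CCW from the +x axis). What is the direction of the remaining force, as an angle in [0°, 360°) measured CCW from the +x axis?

θ ≈ 280°

Sum the known components: ΣF_x = -202.7 N, ΣF_y = 1177 N.
For equilibrium the remaining force must supply (−ΣF_x, −ΣF_y) = (202.7, -1177) N.
Magnitude = √((202.7)² + (-1177)²) = 1194 N; direction = atan2(-1177, 202.7) = 279.8°.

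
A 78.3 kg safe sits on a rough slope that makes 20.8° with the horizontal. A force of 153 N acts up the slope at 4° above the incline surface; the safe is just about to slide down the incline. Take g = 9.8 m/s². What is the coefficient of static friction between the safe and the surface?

μ ≈ 0.170

On the verge of sliding down the incline, friction is at its maximum μN and acts up the slope.
Perpendicular to incline: N = W cos 20.8° − P sin 4° = 717.3 − 10.67 = 706.7 N.
Along incline: P cos 4° + μN = W sin 20.8° → μ = (W sin 20.8° − P cos 4°) / N = 0.1696.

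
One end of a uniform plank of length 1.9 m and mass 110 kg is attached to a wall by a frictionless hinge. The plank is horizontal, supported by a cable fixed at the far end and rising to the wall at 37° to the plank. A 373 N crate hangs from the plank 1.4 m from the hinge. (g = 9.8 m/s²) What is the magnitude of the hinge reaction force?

Take torques about the hinge: T sin 37° · 1.9 = 110×9.8×0.95 + 373×1.4 = 1546.3 N·m.
So T = 1546.3 / (0.6018 × 1.9) = 1352.3 N.
ΣF_x = 0: H_x = T cos 37° = 1080 N.
ΣF_y = 0: H_y = (110×9.8 + 373) − T sin 37° = 1451 − 813.84 = 637.16 N.
|H| = √(H_x² + H_y²) = √((1080)² + (637.16)²) = 1253.9 N.

|H| ≈ 1250 N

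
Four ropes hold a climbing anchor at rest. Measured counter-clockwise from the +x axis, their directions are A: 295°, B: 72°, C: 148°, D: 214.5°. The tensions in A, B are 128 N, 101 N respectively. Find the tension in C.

Resolve: ΣF_x = 128 cos 295° + 101 cos 72° + T_C cos 148° + T_D cos 214.5° = 0.
        ΣF_y = 128 sin 295° + 101 sin 72° + T_C sin 148° + T_D sin 214.5° = 0.
The known terms sum to (85.31, -19.95) N, so -0.8480 T_C − 0.8241 T_D = -85.31 and 0.5299 T_C − 0.5664 T_D = 19.95.
Solving simultaneously: T_C = 70.62 N, T_D = 30.84 N.

T_C ≈ 70.6 N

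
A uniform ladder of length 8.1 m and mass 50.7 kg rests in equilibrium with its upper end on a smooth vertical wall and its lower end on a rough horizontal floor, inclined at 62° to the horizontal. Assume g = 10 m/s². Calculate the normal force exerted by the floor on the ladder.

ΣF_y = 0: N_floor = 50.7×10 = 507 N.

N_floor ≈ 507 N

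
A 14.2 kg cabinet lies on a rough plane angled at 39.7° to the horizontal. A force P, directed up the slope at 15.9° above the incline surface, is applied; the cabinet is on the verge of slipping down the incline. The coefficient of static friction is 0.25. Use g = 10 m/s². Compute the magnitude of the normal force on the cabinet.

On the verge of sliding down the incline, friction equals μN and acts up the slope.
Perpendicular: N + P sin 15.9° = W cos 39.7° = 109.3 N.
Along incline: P cos 15.9° + μN = W sin 39.7° with W sin 39.7° = 90.71 N.
Solving the pair for P and N: P = 70.97 N, N = 89.81 N (and f = μN = 22.45 N).

N ≈ 89.8 N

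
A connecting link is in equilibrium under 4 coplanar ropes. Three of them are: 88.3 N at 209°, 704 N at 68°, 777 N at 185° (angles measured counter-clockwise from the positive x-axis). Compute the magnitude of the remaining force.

Sum the known components: ΣF_x = -587.5 N, ΣF_y = 542.2 N.
For equilibrium the remaining force must supply (−ΣF_x, −ΣF_y) = (587.5, -542.2) N.
Magnitude = √((587.5)² + (-542.2)²) = 799.5 N; direction = atan2(-542.2, 587.5) = 317.3°.

F ≈ 800 N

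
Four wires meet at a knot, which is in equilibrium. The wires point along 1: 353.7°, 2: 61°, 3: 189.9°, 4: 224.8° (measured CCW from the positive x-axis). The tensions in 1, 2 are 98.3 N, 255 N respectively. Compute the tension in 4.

T_4 ≈ 299 N

Resolve: ΣF_x = 98.3 cos 353.7° + 255 cos 61° + T_3 cos 189.9° + T_4 cos 224.8° = 0.
        ΣF_y = 98.3 sin 353.7° + 255 sin 61° + T_3 sin 189.9° + T_4 sin 224.8° = 0.
The known terms sum to (221.3, 212.2) N, so -0.9851 T_3 − 0.7096 T_4 = -221.3 and -0.1719 T_3 − 0.7046 T_4 = -212.2.
Solving simultaneously: T_3 = 9.366 N, T_4 = 298.9 N.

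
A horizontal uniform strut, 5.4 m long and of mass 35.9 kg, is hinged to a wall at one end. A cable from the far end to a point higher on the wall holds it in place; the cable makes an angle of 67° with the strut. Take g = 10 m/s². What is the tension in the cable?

Take torques about the hinge: T sin 67° · 5.4 = 35.9×10×2.7 = 969.3 N·m.
So T = 969.3 / (0.9205 × 5.4) = 195 N.

T ≈ 195 N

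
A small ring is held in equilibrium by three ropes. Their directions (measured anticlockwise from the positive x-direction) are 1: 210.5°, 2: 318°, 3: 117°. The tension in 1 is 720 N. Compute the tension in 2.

Resolve: ΣF_x = 720 cos 210.5° + T_2 cos 318° + T_3 cos 117° = 0.
        ΣF_y = 720 sin 210.5° + T_2 sin 318° + T_3 sin 117° = 0.
The known terms sum to (-620.4, -365.4) N, so 0.7431 T_2 − 0.4540 T_3 = 620.4 and -0.6691 T_2 + 0.8910 T_3 = 365.4.
Solving simultaneously: T_2 = 2005 N, T_3 = 1916 N.

T_2 ≈ 2010 N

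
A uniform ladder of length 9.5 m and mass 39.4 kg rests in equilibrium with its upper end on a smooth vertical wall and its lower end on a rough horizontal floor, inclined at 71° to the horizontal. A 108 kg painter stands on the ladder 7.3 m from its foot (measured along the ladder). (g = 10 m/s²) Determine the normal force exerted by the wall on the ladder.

Torques about the foot: N_wall · 9.5 sin 71° = 39.4×10×4.75 cos 71° + 108×10×7.3 cos 71° → N_wall = 353.59 N.

N_wall ≈ 354 N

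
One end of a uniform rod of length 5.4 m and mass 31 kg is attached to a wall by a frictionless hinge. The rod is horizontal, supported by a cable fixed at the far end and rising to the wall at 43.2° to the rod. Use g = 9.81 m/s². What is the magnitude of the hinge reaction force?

|H| ≈ 222 N

Take torques about the hinge: T sin 43.2° · 5.4 = 31×9.81×2.7 = 821.1 N·m.
So T = 821.1 / (0.6845 × 5.4) = 222.12 N.
ΣF_x = 0: H_x = T cos 43.2° = 161.92 N.
ΣF_y = 0: H_y = (31×9.81) − T sin 43.2° = 304.11 − 152.06 = 152.06 N.
|H| = √(H_x² + H_y²) = √((161.92)² + (152.06)²) = 222.12 N.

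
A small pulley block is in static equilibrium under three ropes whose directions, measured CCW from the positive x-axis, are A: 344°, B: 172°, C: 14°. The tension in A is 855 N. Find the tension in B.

T_B ≈ 1140 N

Resolve: ΣF_x = 855 cos 344° + T_B cos 172° + T_C cos 14° = 0.
        ΣF_y = 855 sin 344° + T_B sin 172° + T_C sin 14° = 0.
The known terms sum to (821.9, -235.7) N, so -0.9903 T_B + 0.9703 T_C = -821.9 and 0.1392 T_B + 0.2419 T_C = 235.7.
Solving simultaneously: T_B = 1141 N, T_C = 317.6 N.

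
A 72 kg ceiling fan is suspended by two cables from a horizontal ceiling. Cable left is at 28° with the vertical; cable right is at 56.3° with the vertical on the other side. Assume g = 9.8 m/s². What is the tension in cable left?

Angles from the horizontal: cable left is 90° − 28° = 62°, cable right is 90° − 56.3° = 33.7°.
Weight W = 72 × 9.8 = 705.6 N acts straight down.
Horizontal: T_left cos 62° = T_right cos 33.7°  →  T_right = 0.5643 T_left.
Vertical: T_left sin 62° + T_right sin 33.7° = 705.6.
Substituting the horizontal relation into the vertical equation gives 1.196 T_left = 705.6, so T_left = 589.9 N.

T_left ≈ 590 N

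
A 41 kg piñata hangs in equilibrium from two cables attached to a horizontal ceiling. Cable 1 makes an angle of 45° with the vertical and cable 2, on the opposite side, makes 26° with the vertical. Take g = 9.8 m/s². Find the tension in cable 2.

Angles from the horizontal: cable 1 is 90° − 45° = 45°, cable 2 is 90° − 26° = 64°.
Weight W = 41 × 9.8 = 401.8 N acts straight down.
Horizontal: T_1 cos 45° = T_2 cos 64°  →  T_1 = 0.62 T_2.
Vertical: T_1 sin 45° + T_2 sin 64° = 401.8.
Substituting the horizontal relation into the vertical equation gives 1.337 T_2 = 401.8, so T_2 = 300.5 N.

T_2 ≈ 300 N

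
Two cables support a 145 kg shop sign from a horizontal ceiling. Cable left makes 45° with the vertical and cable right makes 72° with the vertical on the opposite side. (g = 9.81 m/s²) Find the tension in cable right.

Angles from the horizontal: cable left is 90° − 45° = 45°, cable right is 90° − 72° = 18°.
Weight W = 145 × 9.81 = 1422 N acts straight down.
Horizontal: T_left cos 45° = T_right cos 18°  →  T_left = 1.345 T_right.
Vertical: T_left sin 45° + T_right sin 18° = 1422.
Substituting the horizontal relation into the vertical equation gives 1.26 T_right = 1422, so T_right = 1129 N.

T_right ≈ 1130 N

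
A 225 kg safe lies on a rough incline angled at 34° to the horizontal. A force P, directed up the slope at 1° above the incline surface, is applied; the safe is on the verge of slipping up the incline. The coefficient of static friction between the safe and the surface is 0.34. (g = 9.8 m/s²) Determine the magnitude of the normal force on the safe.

N ≈ 1800 N

On the verge of sliding up the incline, friction equals μN and acts down the slope.
Perpendicular: N + P sin 1° = W cos 34° = 1828 N.
Along incline: P cos 1° = W sin 34° + μN  with W sin 34° = 1233 N.
Solving the pair for P and N: P = 1844 N, N = 1796 N (and f = μN = 610.6 N).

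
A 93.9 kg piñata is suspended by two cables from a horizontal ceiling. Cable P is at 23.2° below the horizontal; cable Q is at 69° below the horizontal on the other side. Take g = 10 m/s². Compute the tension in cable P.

T_P ≈ 337 N

Weight W = 93.9 × 10 = 939 N acts straight down.
Horizontal: T_P cos 23.2° = T_Q cos 69°  →  T_Q = 2.565 T_P.
Vertical: T_P sin 23.2° + T_Q sin 69° = 939.
Substituting the horizontal relation into the vertical equation gives 2.788 T_P = 939, so T_P = 336.8 N.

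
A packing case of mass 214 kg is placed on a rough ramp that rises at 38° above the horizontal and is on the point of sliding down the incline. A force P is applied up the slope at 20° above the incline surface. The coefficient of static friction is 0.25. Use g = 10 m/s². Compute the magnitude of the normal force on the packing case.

On the verge of sliding down the incline, friction equals μN and acts up the slope.
Perpendicular: N + P sin 20° = W cos 38° = 1686 N.
Along incline: P cos 20° + μN = W sin 38° with W sin 38° = 1318 N.
Solving the pair for P and N: P = 1049 N, N = 1328 N (and f = μN = 331.9 N).

N ≈ 1330 N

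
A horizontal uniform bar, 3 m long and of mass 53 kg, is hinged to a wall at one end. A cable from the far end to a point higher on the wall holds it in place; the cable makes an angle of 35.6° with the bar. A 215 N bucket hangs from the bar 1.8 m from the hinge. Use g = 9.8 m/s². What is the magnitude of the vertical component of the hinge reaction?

Take torques about the hinge: T sin 35.6° · 3 = 53×9.8×1.5 + 215×1.8 = 1166.1 N·m.
So T = 1166.1 / (0.5821 × 3) = 667.73 N.
ΣF_y = 0: H_y = (53×9.8 + 215) − T sin 35.6° = 734.4 − 388.7 = 345.7 N.

|H_y| ≈ 346 N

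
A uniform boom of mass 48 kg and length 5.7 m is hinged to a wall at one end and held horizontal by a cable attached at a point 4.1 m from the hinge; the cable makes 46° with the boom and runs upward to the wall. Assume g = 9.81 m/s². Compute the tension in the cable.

Take torques about the hinge: T sin 46° · 4.1 = 48×9.81×2.85 = 1342 N·m.
So T = 1342 / (0.7193 × 4.1) = 455.03 N.

T ≈ 455 N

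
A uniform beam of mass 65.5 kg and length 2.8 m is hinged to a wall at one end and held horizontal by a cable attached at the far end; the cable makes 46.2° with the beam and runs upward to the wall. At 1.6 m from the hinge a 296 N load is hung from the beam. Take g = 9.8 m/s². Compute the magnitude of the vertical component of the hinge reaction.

|H_y| ≈ 448 N

Take torques about the hinge: T sin 46.2° · 2.8 = 65.5×9.8×1.4 + 296×1.6 = 1372.3 N·m.
So T = 1372.3 / (0.7218 × 2.8) = 679.02 N.
ΣF_y = 0: H_y = (65.5×9.8 + 296) − T sin 46.2° = 937.9 − 490.09 = 447.81 N.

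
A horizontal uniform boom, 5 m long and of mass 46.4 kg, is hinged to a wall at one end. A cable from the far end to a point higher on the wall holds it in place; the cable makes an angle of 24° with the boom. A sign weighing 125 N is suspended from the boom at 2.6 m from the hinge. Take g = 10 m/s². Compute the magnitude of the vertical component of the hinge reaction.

Take torques about the hinge: T sin 24° · 5 = 46.4×10×2.5 + 125×2.6 = 1485 N·m.
So T = 1485 / (0.4067 × 5) = 730.2 N.
ΣF_y = 0: H_y = (46.4×10 + 125) − T sin 24° = 589 − 297 = 292 N.

|H_y| ≈ 292 N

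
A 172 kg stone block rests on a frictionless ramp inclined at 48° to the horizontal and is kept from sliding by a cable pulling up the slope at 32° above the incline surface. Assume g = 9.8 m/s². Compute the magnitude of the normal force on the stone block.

N ≈ 345 N

Take axes along and perpendicular to the incline. Weight components: W sin 48° = 1253 N down-slope, W cos 48° = 1128 N into the surface.
Along incline: T cos 32° = W sin 48° → T = 1477 N.
Perpendicular: N = W cos 48° − T sin 32° = 345.1 N.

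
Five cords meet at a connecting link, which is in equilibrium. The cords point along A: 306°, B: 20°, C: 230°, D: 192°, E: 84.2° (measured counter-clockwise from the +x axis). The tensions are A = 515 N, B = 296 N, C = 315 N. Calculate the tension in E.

Resolve: ΣF_x = 515 cos 306° + 296 cos 20° + 315 cos 230° + T_D cos 192° + T_E cos 84.2° = 0.
        ΣF_y = 515 sin 306° + 296 sin 20° + 315 sin 230° + T_D sin 192° + T_E sin 84.2° = 0.
The known terms sum to (378.4, -556.7) N, so -0.9781 T_D + 0.1011 T_E = -378.4 and -0.2079 T_D + 0.9949 T_E = 556.7.
Solving simultaneously: T_D = 454.5 N, T_E = 654.5 N.

T_E ≈ 655 N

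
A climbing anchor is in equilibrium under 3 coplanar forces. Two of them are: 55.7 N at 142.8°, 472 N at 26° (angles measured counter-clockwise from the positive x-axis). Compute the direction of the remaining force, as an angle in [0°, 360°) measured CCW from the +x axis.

Sum the known components: ΣF_x = 379.9 N, ΣF_y = 240.6 N.
For equilibrium the remaining force must supply (−ΣF_x, −ΣF_y) = (-379.9, -240.6) N.
Magnitude = √((-379.9)² + (-240.6)²) = 449.6 N; direction = atan2(-240.6, -379.9) = 212.3°.

θ ≈ 212°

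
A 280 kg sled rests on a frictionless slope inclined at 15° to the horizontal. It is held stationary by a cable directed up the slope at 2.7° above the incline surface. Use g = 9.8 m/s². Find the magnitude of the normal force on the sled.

N ≈ 2620 N

Take axes along and perpendicular to the incline. Weight components: W sin 15° = 710.2 N down-slope, W cos 15° = 2651 N into the surface.
Along incline: T cos 2.7° = W sin 15° → T = 711 N.
Perpendicular: N = W cos 15° − T sin 2.7° = 2617 N.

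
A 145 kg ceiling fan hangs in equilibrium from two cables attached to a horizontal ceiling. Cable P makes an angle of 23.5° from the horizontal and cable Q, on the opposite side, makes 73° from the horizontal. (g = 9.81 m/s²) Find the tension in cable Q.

Weight W = 145 × 9.81 = 1422 N acts straight down.
Horizontal: T_P cos 23.5° = T_Q cos 73°  →  T_P = 0.3188 T_Q.
Vertical: T_P sin 23.5° + T_Q sin 73° = 1422.
Substituting the horizontal relation into the vertical equation gives 1.083 T_Q = 1422, so T_Q = 1313 N.

T_Q ≈ 1310 N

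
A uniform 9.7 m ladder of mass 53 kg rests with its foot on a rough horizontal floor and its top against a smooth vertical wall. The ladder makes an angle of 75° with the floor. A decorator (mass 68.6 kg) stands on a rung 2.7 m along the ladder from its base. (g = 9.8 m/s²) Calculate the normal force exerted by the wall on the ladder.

Torques about the foot: N_wall · 9.7 sin 75° = 53×9.8×4.85 cos 75° + 68.6×9.8×2.7 cos 75° → N_wall = 119.73 N.

N_wall ≈ 120 N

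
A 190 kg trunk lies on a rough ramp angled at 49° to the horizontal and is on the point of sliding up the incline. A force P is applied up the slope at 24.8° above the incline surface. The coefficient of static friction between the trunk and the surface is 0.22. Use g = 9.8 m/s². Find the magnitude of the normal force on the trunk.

N ≈ 519 N

On the verge of sliding up the incline, friction equals μN and acts down the slope.
Perpendicular: N + P sin 24.8° = W cos 49° = 1222 N.
Along incline: P cos 24.8° = W sin 49° + μN  with W sin 49° = 1405 N.
Solving the pair for P and N: P = 1674 N, N = 519.5 N (and f = μN = 114.3 N).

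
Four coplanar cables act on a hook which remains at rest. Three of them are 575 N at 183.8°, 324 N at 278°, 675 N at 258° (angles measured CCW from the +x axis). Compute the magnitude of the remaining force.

Sum the known components: ΣF_x = -669 N, ΣF_y = -1019 N.
For equilibrium the remaining force must supply (−ΣF_x, −ΣF_y) = (669, 1019) N.
Magnitude = √((669)² + (1019)²) = 1219 N; direction = atan2(1019, 669) = 56.7°.

F ≈ 1220 N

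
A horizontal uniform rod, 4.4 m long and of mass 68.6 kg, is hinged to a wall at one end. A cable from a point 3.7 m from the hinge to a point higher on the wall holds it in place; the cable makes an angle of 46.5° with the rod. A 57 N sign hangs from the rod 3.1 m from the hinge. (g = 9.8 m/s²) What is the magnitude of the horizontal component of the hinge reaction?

H_x ≈ 425 N

Take torques about the hinge: T sin 46.5° · 3.7 = 68.6×9.8×2.2 + 57×3.1 = 1655.7 N·m.
So T = 1655.7 / (0.7254 × 3.7) = 616.91 N.
ΣF_x = 0: H_x = T cos 46.5° = 424.65 N.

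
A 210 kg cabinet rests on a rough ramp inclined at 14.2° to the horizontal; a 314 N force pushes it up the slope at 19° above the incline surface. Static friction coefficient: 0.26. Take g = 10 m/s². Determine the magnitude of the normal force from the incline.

N ≈ 1930 N

Axes along / perpendicular to the incline. W sin 14.2° = 515.1 N down-slope; W cos 14.2° = 2036 N into the surface.
Perpendicular: N = W cos 14.2° − P sin 19° = 2036 − 102.2 = 1934 N.
Along incline: P cos 19° + f = W sin 14.2° (friction acts up-slope) → f = 515.1 − 296.9 = 218.3 N.
|f| = 218.3 N ≤ μN = 502.7 N, so the cabinet is indeed static.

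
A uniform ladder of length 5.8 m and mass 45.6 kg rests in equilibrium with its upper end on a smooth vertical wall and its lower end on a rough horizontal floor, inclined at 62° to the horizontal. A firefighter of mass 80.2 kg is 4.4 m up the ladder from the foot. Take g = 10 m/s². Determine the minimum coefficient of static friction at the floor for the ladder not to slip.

μ_min ≈ 0.354

ΣF_y = 0: N_floor = 45.6×10 + 80.2×10 = 1258 N.
Torques about the foot: N_wall · 5.8 sin 62° = 45.6×10×2.9 cos 62° + 80.2×10×4.4 cos 62° → N_wall = 444.73 N.
ΣF_x = 0: f_floor = N_wall = 444.73 N.
μ_min = f_floor / N_floor = 444.73 / 1258 = 0.3535.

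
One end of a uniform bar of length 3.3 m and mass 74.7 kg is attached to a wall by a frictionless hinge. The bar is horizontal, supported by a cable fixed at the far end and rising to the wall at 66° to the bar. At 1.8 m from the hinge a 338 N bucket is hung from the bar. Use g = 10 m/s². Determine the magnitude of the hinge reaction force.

Take torques about the hinge: T sin 66° · 3.3 = 74.7×10×1.65 + 338×1.8 = 1840.9 N·m.
So T = 1840.9 / (0.9135 × 3.3) = 610.66 N.
ΣF_x = 0: H_x = T cos 66° = 248.38 N.
ΣF_y = 0: H_y = (74.7×10 + 338) − T sin 66° = 1085 − 557.86 = 527.14 N.
|H| = √(H_x² + H_y²) = √((248.38)² + (527.14)²) = 582.72 N.

|H| ≈ 583 N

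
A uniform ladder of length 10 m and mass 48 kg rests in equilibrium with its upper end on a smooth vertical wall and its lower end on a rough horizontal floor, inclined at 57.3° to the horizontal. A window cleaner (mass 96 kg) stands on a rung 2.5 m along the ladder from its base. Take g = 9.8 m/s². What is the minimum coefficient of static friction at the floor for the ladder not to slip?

ΣF_y = 0: N_floor = 48×9.8 + 96×9.8 = 1411.2 N.
Torques about the foot: N_wall · 10 sin 57.3° = 48×9.8×5 cos 57.3° + 96×9.8×2.5 cos 57.3° → N_wall = 301.99 N.
ΣF_x = 0: f_floor = N_wall = 301.99 N.
μ_min = f_floor / N_floor = 301.99 / 1411.2 = 0.214.

μ_min ≈ 0.214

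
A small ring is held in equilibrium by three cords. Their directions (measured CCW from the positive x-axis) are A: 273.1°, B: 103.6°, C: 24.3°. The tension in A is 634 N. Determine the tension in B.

T_B ≈ 602 N

Resolve: ΣF_x = 634 cos 273.1° + T_B cos 103.6° + T_C cos 24.3° = 0.
        ΣF_y = 634 sin 273.1° + T_B sin 103.6° + T_C sin 24.3° = 0.
The known terms sum to (34.29, -633.1) N, so -0.2351 T_B + 0.9114 T_C = -34.29 and 0.9720 T_B + 0.4115 T_C = 633.1.
Solving simultaneously: T_B = 601.6 N, T_C = 117.6 N.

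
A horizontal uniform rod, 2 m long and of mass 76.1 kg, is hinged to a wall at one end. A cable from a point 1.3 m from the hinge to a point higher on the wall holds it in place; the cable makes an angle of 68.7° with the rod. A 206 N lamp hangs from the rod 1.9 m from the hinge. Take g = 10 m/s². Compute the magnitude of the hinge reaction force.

|H| ≈ 355 N

Take torques about the hinge: T sin 68.7° · 1.3 = 76.1×10×1 + 206×1.9 = 1152.4 N·m.
So T = 1152.4 / (0.9317 × 1.3) = 951.45 N.
ΣF_x = 0: H_x = T cos 68.7° = 345.62 N.
ΣF_y = 0: H_y = (76.1×10 + 206) − T sin 68.7° = 967 − 886.46 = 80.538 N.
|H| = √(H_x² + H_y²) = √((345.62)² + (80.538)²) = 354.88 N.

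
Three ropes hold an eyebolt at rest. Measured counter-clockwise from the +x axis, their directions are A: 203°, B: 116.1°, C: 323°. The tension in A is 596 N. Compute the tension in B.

Resolve: ΣF_x = 596 cos 203° + T_B cos 116.1° + T_C cos 323° = 0.
        ΣF_y = 596 sin 203° + T_B sin 116.1° + T_C sin 323° = 0.
The known terms sum to (-548.6, -232.9) N, so -0.4399 T_B + 0.7986 T_C = 548.6 and 0.8980 T_B − 0.6018 T_C = 232.9.
Solving simultaneously: T_B = 1141 N, T_C = 1315 N.

T_B ≈ 1140 N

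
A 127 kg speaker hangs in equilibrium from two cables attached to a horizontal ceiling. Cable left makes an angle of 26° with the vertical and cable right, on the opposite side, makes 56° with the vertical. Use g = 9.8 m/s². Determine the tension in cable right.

Angles from the horizontal: cable left is 90° − 26° = 64°, cable right is 90° − 56° = 34°.
Weight W = 127 × 9.8 = 1245 N acts straight down.
Horizontal: T_left cos 64° = T_right cos 34°  →  T_left = 1.891 T_right.
Vertical: T_left sin 64° + T_right sin 34° = 1245.
Substituting the horizontal relation into the vertical equation gives 2.259 T_right = 1245, so T_right = 551 N.

T_right ≈ 551 N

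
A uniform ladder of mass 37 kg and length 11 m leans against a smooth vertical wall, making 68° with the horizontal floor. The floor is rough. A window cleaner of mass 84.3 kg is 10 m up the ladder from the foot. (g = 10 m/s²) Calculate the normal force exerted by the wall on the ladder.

N_wall ≈ 384 N

Torques about the foot: N_wall · 11 sin 68° = 37×10×5.5 cos 68° + 84.3×10×10 cos 68° → N_wall = 384.38 N.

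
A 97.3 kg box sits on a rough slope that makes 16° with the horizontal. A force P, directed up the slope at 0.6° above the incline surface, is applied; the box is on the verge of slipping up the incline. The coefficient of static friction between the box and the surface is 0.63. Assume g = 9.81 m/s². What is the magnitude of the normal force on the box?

On the verge of sliding up the incline, friction equals μN and acts down the slope.
Perpendicular: N + P sin 0.6° = W cos 16° = 917.5 N.
Along incline: P cos 0.6° = W sin 16° + μN  with W sin 16° = 263.1 N.
Solving the pair for P and N: P = 835.7 N, N = 908.8 N (and f = μN = 572.5 N).

N ≈ 909 N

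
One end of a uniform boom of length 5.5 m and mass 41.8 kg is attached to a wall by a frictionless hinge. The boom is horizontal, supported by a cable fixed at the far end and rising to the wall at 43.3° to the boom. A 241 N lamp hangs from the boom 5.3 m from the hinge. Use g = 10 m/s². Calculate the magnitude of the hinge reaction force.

Take torques about the hinge: T sin 43.3° · 5.5 = 41.8×10×2.75 + 241×5.3 = 2426.8 N·m.
So T = 2426.8 / (0.6858 × 5.5) = 643.37 N.
ΣF_x = 0: H_x = T cos 43.3° = 468.23 N.
ΣF_y = 0: H_y = (41.8×10 + 241) − T sin 43.3° = 659 − 441.24 = 217.76 N.
|H| = √(H_x² + H_y²) = √((468.23)² + (217.76)²) = 516.39 N.

|H| ≈ 516 N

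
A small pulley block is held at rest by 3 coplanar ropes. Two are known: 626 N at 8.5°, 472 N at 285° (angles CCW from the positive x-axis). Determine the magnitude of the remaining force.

F ≈ 826 N

Sum the known components: ΣF_x = 741.3 N, ΣF_y = -363.4 N.
For equilibrium the remaining force must supply (−ΣF_x, −ΣF_y) = (-741.3, 363.4) N.
Magnitude = √((-741.3)² + (363.4)²) = 825.6 N; direction = atan2(363.4, -741.3) = 153.9°.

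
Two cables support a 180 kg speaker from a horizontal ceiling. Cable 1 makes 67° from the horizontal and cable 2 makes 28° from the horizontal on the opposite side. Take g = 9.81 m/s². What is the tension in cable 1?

Weight W = 180 × 9.81 = 1766 N acts straight down.
Horizontal: T_1 cos 67° = T_2 cos 28°  →  T_2 = 0.4425 T_1.
Vertical: T_1 sin 67° + T_2 sin 28° = 1766.
Substituting the horizontal relation into the vertical equation gives 1.128 T_1 = 1766, so T_1 = 1565 N.

T_1 ≈ 1570 N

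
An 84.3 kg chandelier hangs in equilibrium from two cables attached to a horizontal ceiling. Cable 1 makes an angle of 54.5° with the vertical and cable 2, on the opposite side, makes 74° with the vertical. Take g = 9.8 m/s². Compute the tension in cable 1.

Angles from the horizontal: cable 1 is 90° − 54.5° = 35.5°, cable 2 is 90° − 74° = 16°.
Weight W = 84.3 × 9.8 = 826.1 N acts straight down.
Horizontal: T_1 cos 35.5° = T_2 cos 16°  →  T_2 = 0.8469 T_1.
Vertical: T_1 sin 35.5° + T_2 sin 16° = 826.1.
Substituting the horizontal relation into the vertical equation gives 0.8141 T_1 = 826.1, so T_1 = 1015 N.

T_1 ≈ 1010 N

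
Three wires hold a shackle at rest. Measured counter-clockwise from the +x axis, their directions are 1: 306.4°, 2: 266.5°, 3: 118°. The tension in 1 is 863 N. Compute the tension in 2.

Resolve: ΣF_x = 863 cos 306.4° + T_2 cos 266.5° + T_3 cos 118° = 0.
        ΣF_y = 863 sin 306.4° + T_2 sin 266.5° + T_3 sin 118° = 0.
The known terms sum to (512.1, -694.6) N, so -0.0610 T_2 − 0.4695 T_3 = -512.1 and -0.9981 T_2 + 0.8829 T_3 = 694.6.
Solving simultaneously: T_2 = 241.3 N, T_3 = 1059 N.

T_2 ≈ 241 N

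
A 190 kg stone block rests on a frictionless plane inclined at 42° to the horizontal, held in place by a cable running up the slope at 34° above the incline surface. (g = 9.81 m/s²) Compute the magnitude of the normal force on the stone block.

N ≈ 544 N

Take axes along and perpendicular to the incline. Weight components: W sin 42° = 1247 N down-slope, W cos 42° = 1385 N into the surface.
Along incline: T cos 34° = W sin 42° → T = 1504 N.
Perpendicular: N = W cos 42° − T sin 34° = 543.9 N.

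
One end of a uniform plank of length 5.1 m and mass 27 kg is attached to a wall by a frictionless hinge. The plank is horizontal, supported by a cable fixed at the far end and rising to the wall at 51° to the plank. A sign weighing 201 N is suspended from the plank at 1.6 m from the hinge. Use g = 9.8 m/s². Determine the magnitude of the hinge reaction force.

|H| ≈ 313 N

Take torques about the hinge: T sin 51° · 5.1 = 27×9.8×2.55 + 201×1.6 = 996.33 N·m.
So T = 996.33 / (0.7771 × 5.1) = 251.38 N.
ΣF_x = 0: H_x = T cos 51° = 158.2 N.
ΣF_y = 0: H_y = (27×9.8 + 201) − T sin 51° = 465.6 − 195.36 = 270.24 N.
|H| = √(H_x² + H_y²) = √((158.2)² + (270.24)²) = 313.14 N.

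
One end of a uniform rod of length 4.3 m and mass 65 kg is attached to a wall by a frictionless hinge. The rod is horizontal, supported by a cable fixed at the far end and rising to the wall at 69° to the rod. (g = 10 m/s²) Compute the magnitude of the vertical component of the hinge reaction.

Take torques about the hinge: T sin 69° · 4.3 = 65×10×2.15 = 1397.5 N·m.
So T = 1397.5 / (0.9336 × 4.3) = 348.12 N.
ΣF_y = 0: H_y = (65×10) − T sin 69° = 650 − 325 = 325 N.

|H_y| ≈ 325 N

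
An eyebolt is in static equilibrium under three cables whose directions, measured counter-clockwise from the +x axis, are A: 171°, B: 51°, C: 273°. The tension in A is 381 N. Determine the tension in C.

Resolve: ΣF_x = 381 cos 171° + T_B cos 51° + T_C cos 273° = 0.
        ΣF_y = 381 sin 171° + T_B sin 51° + T_C sin 273° = 0.
The known terms sum to (-376.3, 59.6) N, so 0.6293 T_B + 0.0523 T_C = 376.3 and 0.7771 T_B − 0.9986 T_C = -59.6.
Solving simultaneously: T_B = 557 N, T_C = 493.1 N.

T_C ≈ 493 N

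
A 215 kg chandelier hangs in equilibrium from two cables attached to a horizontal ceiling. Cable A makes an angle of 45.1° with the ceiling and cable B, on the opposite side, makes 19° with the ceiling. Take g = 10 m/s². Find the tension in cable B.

T_B ≈ 1690 N

Weight W = 215 × 10 = 2150 N acts straight down.
Horizontal: T_A cos 45.1° = T_B cos 19°  →  T_A = 1.34 T_B.
Vertical: T_A sin 45.1° + T_B sin 19° = 2150.
Substituting the horizontal relation into the vertical equation gives 1.274 T_B = 2150, so T_B = 1687 N.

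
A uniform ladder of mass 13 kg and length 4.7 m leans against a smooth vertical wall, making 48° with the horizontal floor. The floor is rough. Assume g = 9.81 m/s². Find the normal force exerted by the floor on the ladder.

ΣF_y = 0: N_floor = 13×9.81 = 127.53 N.

N_floor ≈ 128 N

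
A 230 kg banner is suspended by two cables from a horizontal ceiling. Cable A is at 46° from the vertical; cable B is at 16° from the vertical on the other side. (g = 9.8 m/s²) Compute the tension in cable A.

Angles from the horizontal: cable A is 90° − 46° = 44°, cable B is 90° − 16° = 74°.
Weight W = 230 × 9.8 = 2254 N acts straight down.
Horizontal: T_A cos 44° = T_B cos 74°  →  T_B = 2.61 T_A.
Vertical: T_A sin 44° + T_B sin 74° = 2254.
Substituting the horizontal relation into the vertical equation gives 3.203 T_A = 2254, so T_A = 703.7 N.

T_A ≈ 704 N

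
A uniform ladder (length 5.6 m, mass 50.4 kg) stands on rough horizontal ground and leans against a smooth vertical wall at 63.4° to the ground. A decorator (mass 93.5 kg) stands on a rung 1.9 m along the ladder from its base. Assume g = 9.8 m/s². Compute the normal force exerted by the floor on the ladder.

N_floor ≈ 1410 N

ΣF_y = 0: N_floor = 50.4×9.8 + 93.5×9.8 = 1410.2 N.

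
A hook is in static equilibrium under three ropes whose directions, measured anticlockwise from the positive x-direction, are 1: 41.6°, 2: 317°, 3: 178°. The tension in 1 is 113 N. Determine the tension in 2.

T_2 ≈ 119 N

Resolve: ΣF_x = 113 cos 41.6° + T_2 cos 317° + T_3 cos 178° = 0.
        ΣF_y = 113 sin 41.6° + T_2 sin 317° + T_3 sin 178° = 0.
The known terms sum to (84.5, 75.02) N, so 0.7314 T_2 − 0.9994 T_3 = -84.5 and -0.6820 T_2 + 0.0349 T_3 = -75.02.
Solving simultaneously: T_2 = 118.8 N, T_3 = 171.5 N.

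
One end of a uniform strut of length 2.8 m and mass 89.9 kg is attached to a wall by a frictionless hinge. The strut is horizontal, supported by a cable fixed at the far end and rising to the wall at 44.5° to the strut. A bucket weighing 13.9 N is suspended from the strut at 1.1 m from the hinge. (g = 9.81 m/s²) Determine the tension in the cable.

T ≈ 637 N

Take torques about the hinge: T sin 44.5° · 2.8 = 89.9×9.81×1.4 + 13.9×1.1 = 1250 N·m.
So T = 1250 / (0.7009 × 2.8) = 636.92 N.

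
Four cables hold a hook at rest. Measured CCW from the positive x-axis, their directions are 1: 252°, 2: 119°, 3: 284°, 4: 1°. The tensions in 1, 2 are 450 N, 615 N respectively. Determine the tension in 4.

T_4 ≈ 408 N

Resolve: ΣF_x = 450 cos 252° + 615 cos 119° + T_3 cos 284° + T_4 cos 1° = 0.
        ΣF_y = 450 sin 252° + 615 sin 119° + T_3 sin 284° + T_4 sin 1° = 0.
The known terms sum to (-437.2, 109.9) N, so 0.2419 T_3 + 0.9998 T_4 = 437.2 and -0.9703 T_3 + 0.0175 T_4 = -109.9.
Solving simultaneously: T_3 = 120.6 N, T_4 = 408.1 N.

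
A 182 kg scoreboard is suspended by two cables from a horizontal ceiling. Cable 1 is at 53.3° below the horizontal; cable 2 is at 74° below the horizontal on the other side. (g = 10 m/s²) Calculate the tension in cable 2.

Weight W = 182 × 10 = 1820 N acts straight down.
Horizontal: T_1 cos 53.3° = T_2 cos 74°  →  T_1 = 0.4612 T_2.
Vertical: T_1 sin 53.3° + T_2 sin 74° = 1820.
Substituting the horizontal relation into the vertical equation gives 1.331 T_2 = 1820, so T_2 = 1367 N.

T_2 ≈ 1370 N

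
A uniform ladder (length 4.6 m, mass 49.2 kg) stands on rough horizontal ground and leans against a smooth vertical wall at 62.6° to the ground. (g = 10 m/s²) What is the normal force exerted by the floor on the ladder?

N_floor ≈ 492 N

ΣF_y = 0: N_floor = 49.2×10 = 492 N.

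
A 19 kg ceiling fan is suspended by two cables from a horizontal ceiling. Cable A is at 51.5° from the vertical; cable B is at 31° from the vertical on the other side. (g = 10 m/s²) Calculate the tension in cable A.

Angles from the horizontal: cable A is 90° − 51.5° = 38.5°, cable B is 90° − 31° = 59°.
Weight W = 19 × 10 = 190 N acts straight down.
Horizontal: T_A cos 38.5° = T_B cos 59°  →  T_B = 1.52 T_A.
Vertical: T_A sin 38.5° + T_B sin 59° = 190.
Substituting the horizontal relation into the vertical equation gives 1.925 T_A = 190, so T_A = 98.7 N.

T_A ≈ 98.7 N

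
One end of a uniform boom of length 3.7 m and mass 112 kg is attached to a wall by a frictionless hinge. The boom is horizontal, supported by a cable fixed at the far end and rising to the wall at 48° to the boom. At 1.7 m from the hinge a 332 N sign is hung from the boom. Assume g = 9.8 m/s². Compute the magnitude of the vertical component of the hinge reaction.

|H_y| ≈ 728 N

Take torques about the hinge: T sin 48° · 3.7 = 112×9.8×1.85 + 332×1.7 = 2595 N·m.
So T = 2595 / (0.7431 × 3.7) = 943.75 N.
ΣF_y = 0: H_y = (112×9.8 + 332) − T sin 48° = 1429.6 − 701.34 = 728.26 N.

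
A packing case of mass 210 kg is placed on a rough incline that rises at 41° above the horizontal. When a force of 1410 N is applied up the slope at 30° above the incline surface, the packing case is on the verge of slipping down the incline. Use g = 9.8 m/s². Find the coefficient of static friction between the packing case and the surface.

On the verge of sliding down the incline, friction is at its maximum μN and acts up the slope.
Perpendicular to incline: N = W cos 41° − P sin 30° = 1553 − 705 = 848.2 N.
Along incline: P cos 30° + μN = W sin 41° → μ = (W sin 41° − P cos 30°) / N = 0.1522.

μ ≈ 0.152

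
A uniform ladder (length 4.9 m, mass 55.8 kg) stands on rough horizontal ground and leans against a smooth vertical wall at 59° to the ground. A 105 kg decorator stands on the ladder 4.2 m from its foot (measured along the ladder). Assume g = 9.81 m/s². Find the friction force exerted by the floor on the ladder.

Torques about the foot: N_wall · 4.9 sin 59° = 55.8×9.81×2.45 cos 59° + 105×9.81×4.2 cos 59° → N_wall = 694.95 N.
ΣF_x = 0: f_floor = N_wall = 694.95 N.

f ≈ 695 N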